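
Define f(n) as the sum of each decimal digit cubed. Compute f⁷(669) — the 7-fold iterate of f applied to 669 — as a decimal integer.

669 → 6³ + 6³ + 9³ = 1161
1161 → 1³ + 1³ + 6³ + 1³ = 219
219 → 2³ + 1³ + 9³ = 738
738 → 7³ + 3³ + 8³ = 882
882 → 8³ + 8³ + 2³ = 1032
1032 → 1³ + 0³ + 3³ + 2³ = 36
36 → 3³ + 6³ = 243

243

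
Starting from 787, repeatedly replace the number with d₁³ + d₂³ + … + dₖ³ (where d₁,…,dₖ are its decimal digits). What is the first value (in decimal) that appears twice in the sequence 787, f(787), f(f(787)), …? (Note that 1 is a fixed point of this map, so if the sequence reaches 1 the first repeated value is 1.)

787 → 7³ + 8³ + 7³ = 1198
1198 → 1³ + 1³ + 9³ + 8³ = 1243
1243 → 1³ + 2³ + 4³ + 3³ = 100
100 → 1³ + 0³ + 0³ = 1  — reached the fixed point 1.
1 → 1, so 1 is the first repeated value.

1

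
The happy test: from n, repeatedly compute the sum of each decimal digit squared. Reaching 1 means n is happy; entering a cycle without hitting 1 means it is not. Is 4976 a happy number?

4976 → 4² + 9² + 7² + 6² = 182
182 → 1² + 8² + 2² = 69
69 → 6² + 9² = 117
117 → 1² + 1² + 7² = 51
51 → 5² + 1² = 26
26 → 2² + 6² = 40
40 → 4² + 0² = 16
16 → 1² + 6² = 37
37 → 3² + 7² = 58
58 → 5² + 8² = 89
89 → 8² + 9² = 145
145 → 1² + 4² + 5² = 42
42 → 4² + 2² = 20
20 → 2² + 0² = 4
4 → 4² = 16  — 16 already seen; the sequence cycles without reaching 1.

not happy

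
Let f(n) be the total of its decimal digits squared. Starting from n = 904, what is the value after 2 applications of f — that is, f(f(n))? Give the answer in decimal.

904 → 9² + 0² + 4² = 81 + 0 + 16 = 97
97 → 9² + 7² = 81 + 49 = 130

130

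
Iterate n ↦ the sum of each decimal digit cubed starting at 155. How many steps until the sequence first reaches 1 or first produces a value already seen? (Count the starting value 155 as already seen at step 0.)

155 → 1³ + 5³ + 5³ = 1 + 125 + 125 = 251
251 → 2³ + 5³ + 1³ = 8 + 125 + 1 = 134
134 → 1³ + 3³ + 4³ = 1 + 27 + 64 = 92
92 → 9³ + 2³ = 729 + 8 = 737
737 → 7³ + 3³ + 7³ = 343 + 27 + 343 = 713
713 → 7³ + 1³ + 3³ = 343 + 1 + 27 = 371
371 → 3³ + 7³ + 1³ = 27 + 343 + 1 = 371  — 371 repeats.
That took 7 steps.

7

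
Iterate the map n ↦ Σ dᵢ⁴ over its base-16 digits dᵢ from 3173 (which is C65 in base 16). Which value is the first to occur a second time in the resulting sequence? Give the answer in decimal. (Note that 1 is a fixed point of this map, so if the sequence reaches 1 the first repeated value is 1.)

3173 = (12,6,5)_16 → 12⁴ + 6⁴ + 5⁴ = 20736 + 1296 + 625 = 22657
22657 = (5,8,8,1)_16 → 5⁴ + 8⁴ + 8⁴ + 1⁴ = 625 + 4096 + 4096 + 1 = 8818
8818 = (2,2,7,2)_16 → 2⁴ + 2⁴ + 7⁴ + 2⁴ = 16 + 16 + 2401 + 16 = 2449
2449 = (9,9,1)_16 → 9⁴ + 9⁴ + 1⁴ = 6561 + 6561 + 1 = 13123
13123 = (3,3,4,3)_16 → 3⁴ + 3⁴ + 4⁴ + 3⁴ = 81 + 81 + 256 + 81 = 499
499 = (1,15,3)_16 → 1⁴ + 15⁴ + 3⁴ = 1 + 50625 + 81 = 50707
50707 = (12,6,1,3)_16 → 12⁴ + 6⁴ + 1⁴ + 3⁴ = 20736 + 1296 + 1 + 81 = 22114
22114 = (5,6,6,2)_16 → 5⁴ + 6⁴ + 6⁴ + 2⁴ = 625 + 1296 + 1296 + 16 = 3233
3233 = (12,10,1)_16 → 12⁴ + 10⁴ + 1⁴ = 20736 + 10000 + 1 = 30737
30737 = (7,8,1,1)_16 → 7⁴ + 8⁴ + 1⁴ + 1⁴ = 2401 + 4096 + 1 + 1 = 6499
6499 = (1,9,6,3)_16 → 1⁴ + 9⁴ + 6⁴ + 3⁴ = 1 + 6561 + 1296 + 81 = 7939
7939 = (1,15,0,3)_16 → 1⁴ + 15⁴ + 0⁴ + 3⁴ = 1 + 50625 + 0 + 81 = 50707  — 50707 already appeared earlier.

50707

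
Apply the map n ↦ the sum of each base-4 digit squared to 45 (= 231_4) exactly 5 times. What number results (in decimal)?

4

45 = (2,3,1)_4 → 14
14 = (3,2)_4 → 13
13 = (3,1)_4 → 10
10 = (2,2)_4 → 8
8 = (2,0)_4 → 4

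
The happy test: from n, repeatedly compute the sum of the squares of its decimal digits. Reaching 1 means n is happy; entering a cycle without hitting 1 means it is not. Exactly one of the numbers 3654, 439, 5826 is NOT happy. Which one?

439

3654: 3654 → 86 → 100 → 1  — reaches 1 (happy)
439: 439 → 106 → 37 → 58 → 89 → 145 → 42 → 20 → 4 → 16 → 37  — repeats 37 (not happy)
5826: 5826 → 129 → 86 → 100 → 1  — reaches 1 (happy)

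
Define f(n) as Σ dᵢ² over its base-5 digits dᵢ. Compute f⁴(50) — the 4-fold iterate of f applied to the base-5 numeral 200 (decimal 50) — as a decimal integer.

50 = (2,0,0)_5 → 2² + 0² + 0² = 4
4 = (4)_5 → 4² = 16
16 = (3,1)_5 → 3² + 1² = 10
10 = (2,0)_5 → 2² + 0² = 4

4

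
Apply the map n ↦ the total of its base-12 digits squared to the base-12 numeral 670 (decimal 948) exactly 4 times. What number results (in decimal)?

65

948 = (6,7,0)_12 → 85
85 = (7,1)_12 → 50
50 = (4,2)_12 → 20
20 = (1,8)_12 → 65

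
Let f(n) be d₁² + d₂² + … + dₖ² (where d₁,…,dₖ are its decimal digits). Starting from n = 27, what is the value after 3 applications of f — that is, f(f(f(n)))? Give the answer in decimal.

25

27 → 2² + 7² = 4 + 49 = 53
53 → 5² + 3² = 25 + 9 = 34
34 → 3² + 4² = 9 + 16 = 25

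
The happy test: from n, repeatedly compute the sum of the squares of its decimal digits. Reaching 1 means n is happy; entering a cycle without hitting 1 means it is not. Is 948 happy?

948 → 161
161 → 38
38 → 73
73 → 58
58 → 89
89 → 145
145 → 42
42 → 20
20 → 4
4 → 16
16 → 37
37 → 58  — 58 already seen; the sequence cycles without reaching 1.

not happy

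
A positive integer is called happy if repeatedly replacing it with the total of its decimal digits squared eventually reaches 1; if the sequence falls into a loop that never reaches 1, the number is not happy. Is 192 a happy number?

happy

192 → 86
86 → 100
100 → 1  — reached 1.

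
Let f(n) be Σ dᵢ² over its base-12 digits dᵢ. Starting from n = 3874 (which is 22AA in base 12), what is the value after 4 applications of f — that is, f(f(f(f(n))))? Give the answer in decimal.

3874 = (2,2,10,10)_12 → 2² + 2² + 10² + 10² = 4 + 4 + 100 + 100 = 208
208 = (1,5,4)_12 → 1² + 5² + 4² = 1 + 25 + 16 = 42
42 = (3,6)_12 → 3² + 6² = 9 + 36 = 45
45 = (3,9)_12 → 3² + 9² = 9 + 81 = 90

90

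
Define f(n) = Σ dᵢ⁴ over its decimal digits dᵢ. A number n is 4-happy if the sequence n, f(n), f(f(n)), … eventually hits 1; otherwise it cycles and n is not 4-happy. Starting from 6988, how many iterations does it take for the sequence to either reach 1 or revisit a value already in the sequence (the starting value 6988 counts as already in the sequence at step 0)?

9

6988 → 6⁴ + 9⁴ + 8⁴ + 8⁴ = 1296 + 6561 + 4096 + 4096 = 16049
16049 → 1⁴ + 6⁴ + 0⁴ + 4⁴ + 9⁴ = 1 + 1296 + 0 + 256 + 6561 = 8114
8114 → 8⁴ + 1⁴ + 1⁴ + 4⁴ = 4096 + 1 + 1 + 256 = 4354
4354 → 4⁴ + 3⁴ + 5⁴ + 4⁴ = 256 + 81 + 625 + 256 = 1218
1218 → 1⁴ + 2⁴ + 1⁴ + 8⁴ = 1 + 16 + 1 + 4096 = 4114
4114 → 4⁴ + 1⁴ + 1⁴ + 4⁴ = 256 + 1 + 1 + 256 = 514
514 → 5⁴ + 1⁴ + 4⁴ = 625 + 1 + 256 = 882
882 → 8⁴ + 8⁴ + 2⁴ = 4096 + 4096 + 16 = 8208
8208 → 8⁴ + 2⁴ + 0⁴ + 8⁴ = 4096 + 16 + 0 + 4096 = 8208  — 8208 repeats.
That took 9 steps.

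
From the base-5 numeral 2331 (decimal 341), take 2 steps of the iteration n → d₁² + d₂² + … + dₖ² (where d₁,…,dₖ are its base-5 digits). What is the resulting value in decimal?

341 = (2,3,3,1)_5 → 2² + 3² + 3² + 1² = 4 + 9 + 9 + 1 = 23
23 = (4,3)_5 → 4² + 3² = 16 + 9 = 25

25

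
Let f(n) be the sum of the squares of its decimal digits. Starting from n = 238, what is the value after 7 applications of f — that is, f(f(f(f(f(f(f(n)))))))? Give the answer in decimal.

238 → 2² + 3² + 8² = 77
77 → 7² + 7² = 98
98 → 9² + 8² = 145
145 → 1² + 4² + 5² = 42
42 → 4² + 2² = 20
20 → 2² + 0² = 4
4 → 4² = 16

16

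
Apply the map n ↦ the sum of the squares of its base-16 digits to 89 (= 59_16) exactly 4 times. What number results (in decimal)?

89 = (5,9)_16 → 5² + 9² = 106
106 = (6,10)_16 → 6² + 10² = 136
136 = (8,8)_16 → 8² + 8² = 128
128 = (8,0)_16 → 8² + 0² = 64

64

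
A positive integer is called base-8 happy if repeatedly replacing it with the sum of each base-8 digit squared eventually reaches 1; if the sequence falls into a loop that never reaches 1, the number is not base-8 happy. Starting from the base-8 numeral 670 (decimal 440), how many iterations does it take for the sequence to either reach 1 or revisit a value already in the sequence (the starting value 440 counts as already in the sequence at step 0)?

9

440 = (6,7,0)_8 → 6² + 7² + 0² = 36 + 49 + 0 = 85
85 = (1,2,5)_8 → 1² + 2² + 5² = 1 + 4 + 25 = 30
30 = (3,6)_8 → 3² + 6² = 9 + 36 = 45
45 = (5,5)_8 → 5² + 5² = 25 + 25 = 50
50 = (6,2)_8 → 6² + 2² = 36 + 4 = 40
40 = (5,0)_8 → 5² + 0² = 25 + 0 = 25
25 = (3,1)_8 → 3² + 1² = 9 + 1 = 10
10 = (1,2)_8 → 1² + 2² = 1 + 4 = 5
5 = (5)_8 → 5² = 25  — 25 repeats.
That took 9 steps.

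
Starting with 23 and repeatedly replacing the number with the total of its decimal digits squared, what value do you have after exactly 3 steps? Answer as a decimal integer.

23 → 2² + 3² = 4 + 9 = 13
13 → 1² + 3² = 1 + 9 = 10
10 → 1² + 0² = 1 + 0 = 1

1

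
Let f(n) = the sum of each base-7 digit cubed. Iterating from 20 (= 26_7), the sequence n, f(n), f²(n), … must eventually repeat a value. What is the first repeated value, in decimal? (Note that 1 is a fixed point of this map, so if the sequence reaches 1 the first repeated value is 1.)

20 = (2,6)_7 → 224
224 = (4,4,0)_7 → 128
128 = (2,4,2)_7 → 80
80 = (1,4,3)_7 → 92
92 = (1,6,1)_7 → 218
218 = (4,3,1)_7 → 92  — 92 already appeared earlier.

92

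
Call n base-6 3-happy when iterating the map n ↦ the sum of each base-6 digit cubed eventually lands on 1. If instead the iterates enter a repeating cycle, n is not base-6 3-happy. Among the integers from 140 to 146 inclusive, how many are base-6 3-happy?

4

140: 140 → 160 → 136 → 155 → 190 → 190  — not base-6 3-happy
141: 141 → 179 → 314 → 81 → 36 → 1  — base-6 3-happy
142: 142 → 216 → 1  — base-6 3-happy
143: 143 → 277 → 67 → 127 → 55 → 29 → 189 → 153 → 92 → 43 → 3 → 27 → 91 → 36 → 1  — base-6 3-happy
144: 144 → 64 → 129 → 81 → 36 → 1  — base-6 3-happy
145: 145 → 65 → 190 → 190  — not base-6 3-happy
146: 146 → 72 → 8 → 9 → 28 → 128 → 62 → 73 → 9  — not base-6 3-happy
base-6 3-happy: 141, 142, 143, 144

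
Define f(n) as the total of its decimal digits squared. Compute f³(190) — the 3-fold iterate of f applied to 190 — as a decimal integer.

190 → 1² + 9² + 0² = 82
82 → 8² + 2² = 68
68 → 6² + 8² = 100

100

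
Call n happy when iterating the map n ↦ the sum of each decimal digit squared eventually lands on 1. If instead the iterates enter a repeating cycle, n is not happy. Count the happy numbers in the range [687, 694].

687: 687 → 149 → 98 → 145 → 42 → 20 → 4 → 16 → 37 → 58 → 89 → 145  — not happy
688: 688 → 164 → 53 → 34 → 25 → 29 → 85 → 89 → 145 → 42 → 20 → 4 → 16 → 37 → 58 → 89  — not happy
689: 689 → 181 → 66 → 72 → 53 → 34 → 25 → 29 → 85 → 89 → 145 → 42 → 20 → 4 → 16 → 37 → 58 → 89  — not happy
690: 690 → 117 → 51 → 26 → 40 → 16 → 37 → 58 → 89 → 145 → 42 → 20 → 4 → 16  — not happy
691: 691 → 118 → 66 → 72 → 53 → 34 → 25 → 29 → 85 → 89 → 145 → 42 → 20 → 4 → 16 → 37 → 58 → 89  — not happy
692: 692 → 121 → 6 → 36 → 45 → 41 → 17 → 50 → 25 → 29 → 85 → 89 → 145 → 42 → 20 → 4 → 16 → 37 → 58 → 89  — not happy
693: 693 → 126 → 41 → 17 → 50 → 25 → 29 → 85 → 89 → 145 → 42 → 20 → 4 → 16 → 37 → 58 → 89  — not happy
694: 694 → 133 → 19 → 82 → 68 → 100 → 1  — happy
happy: 694

1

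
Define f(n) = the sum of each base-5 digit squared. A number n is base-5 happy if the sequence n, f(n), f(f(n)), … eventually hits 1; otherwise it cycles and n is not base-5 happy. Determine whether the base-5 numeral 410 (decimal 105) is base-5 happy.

not base-5 happy

105 = (4,1,0)_5 → 4² + 1² + 0² = 16 + 1 + 0 = 17
17 = (3,2)_5 → 3² + 2² = 9 + 4 = 13
13 = (2,3)_5 → 2² + 3² = 4 + 9 = 13  — 13 already seen; the sequence cycles without reaching 1.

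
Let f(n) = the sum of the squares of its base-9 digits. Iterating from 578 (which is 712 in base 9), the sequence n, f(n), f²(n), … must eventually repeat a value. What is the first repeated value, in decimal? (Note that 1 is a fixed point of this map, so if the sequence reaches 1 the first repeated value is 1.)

50

578 = (7,1,2)_9 → 7² + 1² + 2² = 54
54 = (6,0)_9 → 6² + 0² = 36
36 = (4,0)_9 → 4² + 0² = 16
16 = (1,7)_9 → 1² + 7² = 50
50 = (5,5)_9 → 5² + 5² = 50  — 50 already appeared earlier.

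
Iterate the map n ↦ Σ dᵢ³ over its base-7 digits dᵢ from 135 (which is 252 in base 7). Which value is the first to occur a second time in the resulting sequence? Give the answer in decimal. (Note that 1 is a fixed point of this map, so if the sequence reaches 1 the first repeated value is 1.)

9

135 = (2,5,2)_7 → 141
141 = (2,6,1)_7 → 225
225 = (4,4,1)_7 → 129
129 = (2,4,3)_7 → 99
99 = (2,0,1)_7 → 9
9 = (1,2)_7 → 9  — 9 already appeared earlier.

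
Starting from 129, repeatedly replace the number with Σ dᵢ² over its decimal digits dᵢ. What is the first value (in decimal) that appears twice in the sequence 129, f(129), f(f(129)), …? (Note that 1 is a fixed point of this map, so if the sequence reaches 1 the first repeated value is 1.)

129 → 86
86 → 100
100 → 1  — reached the fixed point 1.
1 → 1, so 1 is the first repeated value.

1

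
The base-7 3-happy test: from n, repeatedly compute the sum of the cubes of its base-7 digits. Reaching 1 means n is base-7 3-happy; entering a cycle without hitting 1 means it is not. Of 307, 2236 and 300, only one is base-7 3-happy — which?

307

307: 307 → 433 → 343 → 1  — reaches 1 (base-7 3-happy)
2236: 2236 → 334 → 466 → 100 → 16 → 16  — repeats 16 (not base-7 3-happy)
300: 300 → 432 → 252 → 126 → 72 → 36 → 126  — repeats 126 (not base-7 3-happy)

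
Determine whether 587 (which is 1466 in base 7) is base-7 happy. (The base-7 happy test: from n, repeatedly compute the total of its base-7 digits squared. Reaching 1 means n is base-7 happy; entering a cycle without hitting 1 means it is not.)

not base-7 happy

587 = (1,4,6,6)_7 → 1² + 4² + 6² + 6² = 1 + 16 + 36 + 36 = 89
89 = (1,5,5)_7 → 1² + 5² + 5² = 1 + 25 + 25 = 51
51 = (1,0,2)_7 → 1² + 0² + 2² = 1 + 0 + 4 = 5
5 = (5)_7 → 5² = 25
25 = (3,4)_7 → 3² + 4² = 9 + 16 = 25  — 25 already seen; the sequence cycles without reaching 1.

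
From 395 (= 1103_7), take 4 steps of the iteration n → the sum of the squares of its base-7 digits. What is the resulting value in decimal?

395 = (1,1,0,3)_7 → 1² + 1² + 0² + 3² = 11
11 = (1,4)_7 → 1² + 4² = 17
17 = (2,3)_7 → 2² + 3² = 13
13 = (1,6)_7 → 1² + 6² = 37

37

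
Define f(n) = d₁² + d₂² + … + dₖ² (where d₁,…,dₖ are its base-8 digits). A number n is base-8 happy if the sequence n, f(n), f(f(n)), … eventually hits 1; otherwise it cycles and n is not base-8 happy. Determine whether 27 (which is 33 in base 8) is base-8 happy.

base-8 happy

27 = (3,3)_8 → 3² + 3² = 9 + 9 = 18
18 = (2,2)_8 → 2² + 2² = 4 + 4 = 8
8 = (1,0)_8 → 1² + 0² = 1 + 0 = 1  — reached 1.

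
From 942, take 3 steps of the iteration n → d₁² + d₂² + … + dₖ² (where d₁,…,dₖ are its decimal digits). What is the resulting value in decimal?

942 → 9² + 4² + 2² = 81 + 16 + 4 = 101
101 → 1² + 0² + 1² = 1 + 0 + 1 = 2
2 → 2² = 4

4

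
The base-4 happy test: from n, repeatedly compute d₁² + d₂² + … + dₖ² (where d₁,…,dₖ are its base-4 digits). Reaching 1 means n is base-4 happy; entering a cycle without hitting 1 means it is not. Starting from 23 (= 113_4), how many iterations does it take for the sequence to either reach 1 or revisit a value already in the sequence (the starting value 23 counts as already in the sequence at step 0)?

23 = (1,1,3)_4 → 1² + 1² + 3² = 1 + 1 + 9 = 11
11 = (2,3)_4 → 2² + 3² = 4 + 9 = 13
13 = (3,1)_4 → 3² + 1² = 9 + 1 = 10
10 = (2,2)_4 → 2² + 2² = 4 + 4 = 8
8 = (2,0)_4 → 2² + 0² = 4 + 0 = 4
4 = (1,0)_4 → 1² + 0² = 1 + 0 = 1  — reached 1.
That took 6 steps.

6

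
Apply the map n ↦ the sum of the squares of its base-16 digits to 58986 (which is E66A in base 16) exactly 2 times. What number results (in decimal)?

50

58986 = (14,6,6,10)_16 → 14² + 6² + 6² + 10² = 368
368 = (1,7,0)_16 → 1² + 7² + 0² = 50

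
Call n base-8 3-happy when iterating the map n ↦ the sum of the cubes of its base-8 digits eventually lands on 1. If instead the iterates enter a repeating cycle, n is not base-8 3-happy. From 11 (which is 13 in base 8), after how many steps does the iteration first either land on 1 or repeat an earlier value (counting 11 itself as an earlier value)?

9

11 = (1,3)_8 → 28
28 = (3,4)_8 → 91
91 = (1,3,3)_8 → 55
55 = (6,7)_8 → 559
559 = (1,0,5,7)_8 → 469
469 = (7,2,5)_8 → 476
476 = (7,3,4)_8 → 434
434 = (6,6,2)_8 → 440
440 = (6,7,0)_8 → 559  — 559 repeats.
That took 9 steps.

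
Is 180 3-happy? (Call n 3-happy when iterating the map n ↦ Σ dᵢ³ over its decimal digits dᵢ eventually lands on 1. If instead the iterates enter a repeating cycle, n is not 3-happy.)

180 → 1³ + 8³ + 0³ = 513
513 → 5³ + 1³ + 3³ = 153
153 → 1³ + 5³ + 3³ = 153  — 153 already seen; the sequence cycles without reaching 1.

not 3-happy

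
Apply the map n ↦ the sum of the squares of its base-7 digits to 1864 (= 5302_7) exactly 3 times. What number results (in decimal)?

1864 = (5,3,0,2)_7 → 5² + 3² + 0² + 2² = 38
38 = (5,3)_7 → 5² + 3² = 34
34 = (4,6)_7 → 4² + 6² = 52

52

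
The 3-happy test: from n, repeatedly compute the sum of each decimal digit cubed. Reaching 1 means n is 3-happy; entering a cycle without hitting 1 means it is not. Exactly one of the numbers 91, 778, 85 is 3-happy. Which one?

91: 91 → 730 → 370 → 370  — repeats 370 (not 3-happy)
778: 778 → 1198 → 1243 → 100 → 1  — reaches 1 (3-happy)
85: 85 → 637 → 586 → 853 → 664 → 496 → 1009 → 730 → 370 → 370  — repeats 370 (not 3-happy)

778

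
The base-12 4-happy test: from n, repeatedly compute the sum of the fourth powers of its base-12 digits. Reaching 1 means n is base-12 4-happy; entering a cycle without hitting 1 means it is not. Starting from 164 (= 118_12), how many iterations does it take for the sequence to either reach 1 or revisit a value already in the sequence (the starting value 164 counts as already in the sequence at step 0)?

164 = (1,1,8)_12 → 1⁴ + 1⁴ + 8⁴ = 1 + 1 + 4096 = 4098
4098 = (2,4,5,6)_12 → 2⁴ + 4⁴ + 5⁴ + 6⁴ = 16 + 256 + 625 + 1296 = 2193
2193 = (1,3,2,9)_12 → 1⁴ + 3⁴ + 2⁴ + 9⁴ = 1 + 81 + 16 + 6561 = 6659
6659 = (3,10,2,11)_12 → 3⁴ + 10⁴ + 2⁴ + 11⁴ = 81 + 10000 + 16 + 14641 = 24738
24738 = (1,2,3,9,6)_12 → 1⁴ + 2⁴ + 3⁴ + 9⁴ + 6⁴ = 1 + 16 + 81 + 6561 + 1296 = 7955
7955 = (4,7,2,11)_12 → 4⁴ + 7⁴ + 2⁴ + 11⁴ = 256 + 2401 + 16 + 14641 = 17314
17314 = (10,0,2,10)_12 → 10⁴ + 0⁴ + 2⁴ + 10⁴ = 10000 + 0 + 16 + 10000 = 20016
20016 = (11,7,0,0)_12 → 11⁴ + 7⁴ + 0⁴ + 0⁴ = 14641 + 2401 + 0 + 0 = 17042
17042 = (9,10,4,2)_12 → 9⁴ + 10⁴ + 4⁴ + 2⁴ = 6561 + 10000 + 256 + 16 = 16833
16833 = (9,8,10,9)_12 → 9⁴ + 8⁴ + 10⁴ + 9⁴ = 6561 + 4096 + 10000 + 6561 = 27218
27218 = (1,3,9,0,2)_12 → 1⁴ + 3⁴ + 9⁴ + 0⁴ + 2⁴ = 1 + 81 + 6561 + 0 + 16 = 6659  — 6659 repeats.
That took 11 steps.

11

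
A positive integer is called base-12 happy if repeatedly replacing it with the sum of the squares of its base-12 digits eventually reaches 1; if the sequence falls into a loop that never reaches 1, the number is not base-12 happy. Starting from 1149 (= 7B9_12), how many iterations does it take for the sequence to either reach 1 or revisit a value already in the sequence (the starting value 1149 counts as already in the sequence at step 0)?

11

1149 = (7,11,9)_12 → 251
251 = (1,8,11)_12 → 186
186 = (1,3,6)_12 → 46
46 = (3,10)_12 → 109
109 = (9,1)_12 → 82
82 = (6,10)_12 → 136
136 = (11,4)_12 → 137
137 = (11,5)_12 → 146
146 = (1,0,2)_12 → 5
5 = (5)_12 → 25
25 = (2,1)_12 → 5  — 5 repeats.
That took 11 steps.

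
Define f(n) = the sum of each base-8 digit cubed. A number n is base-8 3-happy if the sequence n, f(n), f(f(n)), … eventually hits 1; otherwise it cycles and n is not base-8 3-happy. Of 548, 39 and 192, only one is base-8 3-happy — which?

548: 548 → 129 → 9 → 2 → 8 → 1  — reaches 1 (base-8 3-happy)
39: 39 → 407 → 567 → 560 → 217 → 55 → 559 → 469 → 476 → 434 → 440 → 559  — repeats 559 (not base-8 3-happy)
192: 192 → 27 → 54 → 432 → 432  — repeats 432 (not base-8 3-happy)

548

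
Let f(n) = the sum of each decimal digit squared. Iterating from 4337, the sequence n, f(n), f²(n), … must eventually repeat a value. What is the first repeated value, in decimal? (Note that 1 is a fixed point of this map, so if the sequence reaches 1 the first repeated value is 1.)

4337 → 4² + 3² + 3² + 7² = 83
83 → 8² + 3² = 73
73 → 7² + 3² = 58
58 → 5² + 8² = 89
89 → 8² + 9² = 145
145 → 1² + 4² + 5² = 42
42 → 4² + 2² = 20
20 → 2² + 0² = 4
4 → 4² = 16
16 → 1² + 6² = 37
37 → 3² + 7² = 58  — 58 already appeared earlier.

58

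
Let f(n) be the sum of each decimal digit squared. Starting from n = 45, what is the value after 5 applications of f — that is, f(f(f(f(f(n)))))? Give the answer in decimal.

29

45 → 4² + 5² = 41
41 → 4² + 1² = 17
17 → 1² + 7² = 50
50 → 5² + 0² = 25
25 → 2² + 5² = 29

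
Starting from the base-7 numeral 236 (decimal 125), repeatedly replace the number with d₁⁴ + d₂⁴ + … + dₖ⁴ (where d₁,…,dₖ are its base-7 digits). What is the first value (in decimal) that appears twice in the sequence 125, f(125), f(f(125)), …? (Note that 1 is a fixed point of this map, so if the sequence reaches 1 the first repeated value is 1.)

125 = (2,3,6)_7 → 1393
1393 = (4,0,3,0)_7 → 337
337 = (6,6,1)_7 → 2593
2593 = (1,0,3,6,3)_7 → 1459
1459 = (4,1,5,3)_7 → 963
963 = (2,5,4,4)_7 → 1153
1153 = (3,2,3,5)_7 → 803
803 = (2,2,2,5)_7 → 673
673 = (1,6,5,1)_7 → 1923
1923 = (5,4,1,5)_7 → 1507
1507 = (4,2,5,2)_7 → 913
913 = (2,4,4,3)_7 → 609
609 = (1,5,3,0)_7 → 707
707 = (2,0,3,0)_7 → 97
97 = (1,6,6)_7 → 2593  — 2593 already appeared earlier.

2593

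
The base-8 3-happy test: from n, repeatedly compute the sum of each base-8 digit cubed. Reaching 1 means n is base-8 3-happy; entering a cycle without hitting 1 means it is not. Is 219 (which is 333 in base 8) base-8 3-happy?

base-8 3-happy

219 = (3,3,3)_8 → 3³ + 3³ + 3³ = 81
81 = (1,2,1)_8 → 1³ + 2³ + 1³ = 10
10 = (1,2)_8 → 1³ + 2³ = 9
9 = (1,1)_8 → 1³ + 1³ = 2
2 = (2)_8 → 2³ = 8
8 = (1,0)_8 → 1³ + 0³ = 1  — reached 1.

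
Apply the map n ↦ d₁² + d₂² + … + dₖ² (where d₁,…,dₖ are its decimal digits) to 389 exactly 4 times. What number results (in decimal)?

389 → 3² + 8² + 9² = 154
154 → 1² + 5² + 4² = 42
42 → 4² + 2² = 20
20 → 2² + 0² = 4

4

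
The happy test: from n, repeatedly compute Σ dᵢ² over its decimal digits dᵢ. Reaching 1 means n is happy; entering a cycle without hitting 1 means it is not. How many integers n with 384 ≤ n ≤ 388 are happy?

1

384: 384 → 89 → 145 → 42 → 20 → 4 → 16 → 37 → 58 → 89  (repeats 89)
385: 385 → 98 → 145 → 42 → 20 → 4 → 16 → 37 → 58 → 89 → 145  (repeats 145)
386: 386 → 109 → 82 → 68 → 100 → 1  (reaches 1)
387: 387 → 122 → 9 → 81 → 65 → 61 → 37 → 58 → 89 → 145 → 42 → 20 → 4 → 16 → 37  (repeats 37)
388: 388 → 137 → 59 → 106 → 37 → 58 → 89 → 145 → 42 → 20 → 4 → 16 → 37  (repeats 37)
happy: 386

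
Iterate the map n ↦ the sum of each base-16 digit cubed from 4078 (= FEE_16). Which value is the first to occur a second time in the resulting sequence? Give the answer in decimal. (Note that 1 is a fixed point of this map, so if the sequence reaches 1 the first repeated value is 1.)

1

4078 = (15,14,14)_16 → 15³ + 14³ + 14³ = 3375 + 2744 + 2744 = 8863
8863 = (2,2,9,15)_16 → 2³ + 2³ + 9³ + 15³ = 8 + 8 + 729 + 3375 = 4120
4120 = (1,0,1,8)_16 → 1³ + 0³ + 1³ + 8³ = 1 + 0 + 1 + 512 = 514
514 = (2,0,2)_16 → 2³ + 0³ + 2³ = 8 + 0 + 8 = 16
16 = (1,0)_16 → 1³ + 0³ = 1 + 0 = 1  — reached the fixed point 1.
1 → 1, so 1 is the first repeated value.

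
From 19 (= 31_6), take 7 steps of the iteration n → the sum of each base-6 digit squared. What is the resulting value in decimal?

13

19 = (3,1)_6 → 3² + 1² = 9 + 1 = 10
10 = (1,4)_6 → 1² + 4² = 1 + 16 = 17
17 = (2,5)_6 → 2² + 5² = 4 + 25 = 29
29 = (4,5)_6 → 4² + 5² = 16 + 25 = 41
41 = (1,0,5)_6 → 1² + 0² + 5² = 1 + 0 + 25 = 26
26 = (4,2)_6 → 4² + 2² = 16 + 4 = 20
20 = (3,2)_6 → 3² + 2² = 9 + 4 = 13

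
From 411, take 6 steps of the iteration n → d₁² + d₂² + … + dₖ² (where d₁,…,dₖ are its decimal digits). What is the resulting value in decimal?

411 → 4² + 1² + 1² = 18
18 → 1² + 8² = 65
65 → 6² + 5² = 61
61 → 6² + 1² = 37
37 → 3² + 7² = 58
58 → 5² + 8² = 89

89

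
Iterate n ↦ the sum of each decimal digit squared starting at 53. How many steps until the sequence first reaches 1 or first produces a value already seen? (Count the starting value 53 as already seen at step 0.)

13

53 → 5² + 3² = 34
34 → 3² + 4² = 25
25 → 2² + 5² = 29
29 → 2² + 9² = 85
85 → 8² + 5² = 89
89 → 8² + 9² = 145
145 → 1² + 4² + 5² = 42
42 → 4² + 2² = 20
20 → 2² + 0² = 4
4 → 4² = 16
16 → 1² + 6² = 37
37 → 3² + 7² = 58
58 → 5² + 8² = 89  — 89 repeats.
That took 13 steps.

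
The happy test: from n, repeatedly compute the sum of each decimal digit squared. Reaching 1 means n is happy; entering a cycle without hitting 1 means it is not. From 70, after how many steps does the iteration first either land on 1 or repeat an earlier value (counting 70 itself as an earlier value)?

70 → 7² + 0² = 49 + 0 = 49
49 → 4² + 9² = 16 + 81 = 97
97 → 9² + 7² = 81 + 49 = 130
130 → 1² + 3² + 0² = 1 + 9 + 0 = 10
10 → 1² + 0² = 1 + 0 = 1  — reached 1.
That took 5 steps.

5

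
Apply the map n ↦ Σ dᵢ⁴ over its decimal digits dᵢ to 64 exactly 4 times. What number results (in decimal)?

2739

64 → 6⁴ + 4⁴ = 1552
1552 → 1⁴ + 5⁴ + 5⁴ + 2⁴ = 1267
1267 → 1⁴ + 2⁴ + 6⁴ + 7⁴ = 3714
3714 → 3⁴ + 7⁴ + 1⁴ + 4⁴ = 2739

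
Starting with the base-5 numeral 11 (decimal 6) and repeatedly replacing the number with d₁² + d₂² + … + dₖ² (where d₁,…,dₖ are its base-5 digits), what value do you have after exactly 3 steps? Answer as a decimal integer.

16

6 = (1,1)_5 → 1² + 1² = 2
2 = (2)_5 → 2² = 4
4 = (4)_5 → 4² = 16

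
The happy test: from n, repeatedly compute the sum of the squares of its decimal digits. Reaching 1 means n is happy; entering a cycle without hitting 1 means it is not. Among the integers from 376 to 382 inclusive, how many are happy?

2

376: 376 → 94 → 97 → 130 → 10 → 1  — happy
377: 377 → 107 → 50 → 25 → 29 → 85 → 89 → 145 → 42 → 20 → 4 → 16 → 37 → 58 → 89  — not happy
378: 378 → 122 → 9 → 81 → 65 → 61 → 37 → 58 → 89 → 145 → 42 → 20 → 4 → 16 → 37  — not happy
379: 379 → 139 → 91 → 82 → 68 → 100 → 1  — happy
380: 380 → 73 → 58 → 89 → 145 → 42 → 20 → 4 → 16 → 37 → 58  — not happy
381: 381 → 74 → 65 → 61 → 37 → 58 → 89 → 145 → 42 → 20 → 4 → 16 → 37  — not happy
382: 382 → 77 → 98 → 145 → 42 → 20 → 4 → 16 → 37 → 58 → 89 → 145  — not happy
happy: 376, 379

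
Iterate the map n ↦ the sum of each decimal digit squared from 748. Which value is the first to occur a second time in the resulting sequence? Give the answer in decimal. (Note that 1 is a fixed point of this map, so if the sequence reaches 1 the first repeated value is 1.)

748 → 7² + 4² + 8² = 129
129 → 1² + 2² + 9² = 86
86 → 8² + 6² = 100
100 → 1² + 0² + 0² = 1  — reached the fixed point 1.
1 → 1, so 1 is the first repeated value.

1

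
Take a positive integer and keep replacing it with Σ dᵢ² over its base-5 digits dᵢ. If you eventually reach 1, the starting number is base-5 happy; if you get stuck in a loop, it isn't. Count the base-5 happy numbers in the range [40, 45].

40: 40 → 10 → 4 → 16 → 10  (repeats 10)
41: 41 → 11 → 5 → 1  (reaches 1)
42: 42 → 14 → 20 → 16 → 10 → 4 → 16  (repeats 16)
43: 43 → 19 → 25 → 1  (reaches 1)
44: 44 → 26 → 2 → 4 → 16 → 10 → 4  (repeats 4)
45: 45 → 17 → 13 → 13  (repeats 13)
base-5 happy: 41, 43

2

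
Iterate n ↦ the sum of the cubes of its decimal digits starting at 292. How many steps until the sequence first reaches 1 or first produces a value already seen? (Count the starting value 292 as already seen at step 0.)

292 → 2³ + 9³ + 2³ = 745
745 → 7³ + 4³ + 5³ = 532
532 → 5³ + 3³ + 2³ = 160
160 → 1³ + 6³ + 0³ = 217
217 → 2³ + 1³ + 7³ = 352
352 → 3³ + 5³ + 2³ = 160  — 160 repeats.
That took 6 steps.

6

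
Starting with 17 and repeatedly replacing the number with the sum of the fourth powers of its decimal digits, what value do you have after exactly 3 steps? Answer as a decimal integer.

17 → 1⁴ + 7⁴ = 2402
2402 → 2⁴ + 4⁴ + 0⁴ + 2⁴ = 288
288 → 2⁴ + 8⁴ + 8⁴ = 8208

8208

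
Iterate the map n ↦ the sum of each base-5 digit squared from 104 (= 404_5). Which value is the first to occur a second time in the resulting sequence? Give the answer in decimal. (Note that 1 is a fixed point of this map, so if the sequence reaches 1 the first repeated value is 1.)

4

104 = (4,0,4)_5 → 4² + 0² + 4² = 16 + 0 + 16 = 32
32 = (1,1,2)_5 → 1² + 1² + 2² = 1 + 1 + 4 = 6
6 = (1,1)_5 → 1² + 1² = 1 + 1 = 2
2 = (2)_5 → 2² = 4
4 = (4)_5 → 4² = 16
16 = (3,1)_5 → 3² + 1² = 9 + 1 = 10
10 = (2,0)_5 → 2² + 0² = 4 + 0 = 4  — 4 already appeared earlier.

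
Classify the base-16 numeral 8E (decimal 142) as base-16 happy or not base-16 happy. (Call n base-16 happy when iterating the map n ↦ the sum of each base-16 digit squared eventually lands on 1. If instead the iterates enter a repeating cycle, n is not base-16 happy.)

base-16 happy

142 = (8,14)_16 → 8² + 14² = 260
260 = (1,0,4)_16 → 1² + 0² + 4² = 17
17 = (1,1)_16 → 1² + 1² = 2
2 = (2)_16 → 2² = 4
4 = (4)_16 → 4² = 16
16 = (1,0)_16 → 1² + 0² = 1  — reached 1.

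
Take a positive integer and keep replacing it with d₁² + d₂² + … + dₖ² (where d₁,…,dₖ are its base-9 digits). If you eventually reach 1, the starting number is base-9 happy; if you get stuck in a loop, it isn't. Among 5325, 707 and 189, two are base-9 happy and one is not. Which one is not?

189

5325: 5325 → 125 → 81 → 1  — reaches 1 (base-9 happy)
707: 707 → 125 → 81 → 1  — reaches 1 (base-9 happy)
189: 189 → 13 → 17 → 65 → 53 → 89 → 65  — repeats 65 (not base-9 happy)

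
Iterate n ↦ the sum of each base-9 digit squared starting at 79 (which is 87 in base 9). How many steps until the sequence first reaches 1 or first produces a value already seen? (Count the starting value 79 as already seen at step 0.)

79 = (8,7)_9 → 8² + 7² = 113
113 = (1,3,5)_9 → 1² + 3² + 5² = 35
35 = (3,8)_9 → 3² + 8² = 73
73 = (8,1)_9 → 8² + 1² = 65
65 = (7,2)_9 → 7² + 2² = 53
53 = (5,8)_9 → 5² + 8² = 89
89 = (1,0,8)_9 → 1² + 0² + 8² = 65  — 65 repeats.
That took 7 steps.

7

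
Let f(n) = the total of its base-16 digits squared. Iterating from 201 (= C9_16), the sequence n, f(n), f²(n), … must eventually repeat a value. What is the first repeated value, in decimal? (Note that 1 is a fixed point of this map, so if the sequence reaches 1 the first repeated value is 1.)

169

201 = (12,9)_16 → 12² + 9² = 144 + 81 = 225
225 = (14,1)_16 → 14² + 1² = 196 + 1 = 197
197 = (12,5)_16 → 12² + 5² = 144 + 25 = 169
169 = (10,9)_16 → 10² + 9² = 100 + 81 = 181
181 = (11,5)_16 → 11² + 5² = 121 + 25 = 146
146 = (9,2)_16 → 9² + 2² = 81 + 4 = 85
85 = (5,5)_16 → 5² + 5² = 25 + 25 = 50
50 = (3,2)_16 → 3² + 2² = 9 + 4 = 13
13 = (13)_16 → 13² = 169  — 169 already appeared earlier.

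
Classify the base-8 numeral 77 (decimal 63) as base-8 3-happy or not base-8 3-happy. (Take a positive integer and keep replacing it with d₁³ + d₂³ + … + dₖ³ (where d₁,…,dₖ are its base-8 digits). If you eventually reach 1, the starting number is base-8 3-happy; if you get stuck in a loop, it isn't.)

63 = (7,7)_8 → 686
686 = (1,2,5,6)_8 → 350
350 = (5,3,6)_8 → 368
368 = (5,6,0)_8 → 341
341 = (5,2,5)_8 → 258
258 = (4,0,2)_8 → 72
72 = (1,1,0)_8 → 2
2 = (2)_8 → 8
8 = (1,0)_8 → 1  — reached 1.

base-8 3-happy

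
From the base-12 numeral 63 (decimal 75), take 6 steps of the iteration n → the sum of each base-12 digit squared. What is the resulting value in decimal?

65

75 = (6,3)_12 → 6² + 3² = 45
45 = (3,9)_12 → 3² + 9² = 90
90 = (7,6)_12 → 7² + 6² = 85
85 = (7,1)_12 → 7² + 1² = 50
50 = (4,2)_12 → 4² + 2² = 20
20 = (1,8)_12 → 1² + 8² = 65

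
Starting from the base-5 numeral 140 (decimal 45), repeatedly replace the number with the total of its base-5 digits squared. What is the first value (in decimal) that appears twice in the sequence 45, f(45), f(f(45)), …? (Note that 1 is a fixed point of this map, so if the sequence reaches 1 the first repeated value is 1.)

13

45 = (1,4,0)_5 → 1² + 4² + 0² = 17
17 = (3,2)_5 → 3² + 2² = 13
13 = (2,3)_5 → 2² + 3² = 13  — 13 already appeared earlier.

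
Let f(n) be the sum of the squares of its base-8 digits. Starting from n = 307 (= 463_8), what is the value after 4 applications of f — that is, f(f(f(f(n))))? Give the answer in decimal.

307 = (4,6,3)_8 → 4² + 6² + 3² = 61
61 = (7,5)_8 → 7² + 5² = 74
74 = (1,1,2)_8 → 1² + 1² + 2² = 6
6 = (6)_8 → 6² = 36

36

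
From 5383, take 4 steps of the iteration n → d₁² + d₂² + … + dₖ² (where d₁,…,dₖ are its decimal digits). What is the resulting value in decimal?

29

5383 → 5² + 3² + 8² + 3² = 25 + 9 + 64 + 9 = 107
107 → 1² + 0² + 7² = 1 + 0 + 49 = 50
50 → 5² + 0² = 25 + 0 = 25
25 → 2² + 5² = 4 + 25 = 29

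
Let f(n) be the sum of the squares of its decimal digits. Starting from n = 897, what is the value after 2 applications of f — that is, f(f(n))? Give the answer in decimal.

98

897 → 194
194 → 98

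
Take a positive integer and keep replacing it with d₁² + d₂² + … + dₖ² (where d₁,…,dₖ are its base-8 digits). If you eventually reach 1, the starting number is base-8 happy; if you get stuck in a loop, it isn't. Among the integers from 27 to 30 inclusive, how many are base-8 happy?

1

27: 27 → 18 → 8 → 1  — base-8 happy
28: 28 → 25 → 10 → 5 → 25  — not base-8 happy
29: 29 → 34 → 20 → 20  — not base-8 happy
30: 30 → 45 → 50 → 40 → 25 → 10 → 5 → 25  — not base-8 happy
base-8 happy: 27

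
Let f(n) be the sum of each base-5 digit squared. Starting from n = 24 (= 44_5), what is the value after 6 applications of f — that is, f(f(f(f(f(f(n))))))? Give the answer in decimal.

24 = (4,4)_5 → 4² + 4² = 16 + 16 = 32
32 = (1,1,2)_5 → 1² + 1² + 2² = 1 + 1 + 4 = 6
6 = (1,1)_5 → 1² + 1² = 1 + 1 = 2
2 = (2)_5 → 2² = 4
4 = (4)_5 → 4² = 16
16 = (3,1)_5 → 3² + 1² = 9 + 1 = 10

10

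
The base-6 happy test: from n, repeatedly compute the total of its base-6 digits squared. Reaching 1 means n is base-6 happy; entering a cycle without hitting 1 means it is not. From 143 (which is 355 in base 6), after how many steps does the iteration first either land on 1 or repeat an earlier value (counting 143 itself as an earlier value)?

14

143 = (3,5,5)_6 → 3² + 5² + 5² = 9 + 25 + 25 = 59
59 = (1,3,5)_6 → 1² + 3² + 5² = 1 + 9 + 25 = 35
35 = (5,5)_6 → 5² + 5² = 25 + 25 = 50
50 = (1,2,2)_6 → 1² + 2² + 2² = 1 + 4 + 4 = 9
9 = (1,3)_6 → 1² + 3² = 1 + 9 = 10
10 = (1,4)_6 → 1² + 4² = 1 + 16 = 17
17 = (2,5)_6 → 2² + 5² = 4 + 25 = 29
29 = (4,5)_6 → 4² + 5² = 16 + 25 = 41
41 = (1,0,5)_6 → 1² + 0² + 5² = 1 + 0 + 25 = 26
26 = (4,2)_6 → 4² + 2² = 16 + 4 = 20
20 = (3,2)_6 → 3² + 2² = 9 + 4 = 13
13 = (2,1)_6 → 2² + 1² = 4 + 1 = 5
5 = (5)_6 → 5² = 25
25 = (4,1)_6 → 4² + 1² = 16 + 1 = 17  — 17 repeats.
That took 14 steps.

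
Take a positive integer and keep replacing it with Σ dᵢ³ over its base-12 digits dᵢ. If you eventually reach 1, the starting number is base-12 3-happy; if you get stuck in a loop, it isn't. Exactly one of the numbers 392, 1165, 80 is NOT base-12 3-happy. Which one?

392: 392 → 1032 → 351 → 160 → 66 → 341 → 197 → 190 → 1028 → 856 → 1520 → 1728 → 1  — reaches 1 (base-12 3-happy)
1165: 1165 → 514 → 1243 → 1198 → 1539 → 1539  — repeats 1539 (not base-12 3-happy)
80: 80 → 728 → 637 → 190 → 1028 → 856 → 1520 → 1728 → 1  — reaches 1 (base-12 3-happy)

1165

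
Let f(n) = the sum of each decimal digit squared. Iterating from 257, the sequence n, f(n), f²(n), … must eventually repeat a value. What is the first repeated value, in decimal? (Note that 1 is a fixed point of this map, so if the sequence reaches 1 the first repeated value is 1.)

257 → 78
78 → 113
113 → 11
11 → 2
2 → 4
4 → 16
16 → 37
37 → 58
58 → 89
89 → 145
145 → 42
42 → 20
20 → 4  — 4 already appeared earlier.

4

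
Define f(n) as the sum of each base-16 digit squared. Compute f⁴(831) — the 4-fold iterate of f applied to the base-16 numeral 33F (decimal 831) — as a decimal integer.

831 = (3,3,15)_16 → 3² + 3² + 15² = 243
243 = (15,3)_16 → 15² + 3² = 234
234 = (14,10)_16 → 14² + 10² = 296
296 = (1,2,8)_16 → 1² + 2² + 8² = 69

69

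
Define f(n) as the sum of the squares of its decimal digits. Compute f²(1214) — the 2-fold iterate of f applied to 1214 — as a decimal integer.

8

1214 → 22
22 → 8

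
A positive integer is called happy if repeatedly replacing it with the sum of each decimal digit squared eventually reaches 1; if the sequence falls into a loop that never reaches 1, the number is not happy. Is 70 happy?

happy

70 → 7² + 0² = 49
49 → 4² + 9² = 97
97 → 9² + 7² = 130
130 → 1² + 3² + 0² = 10
10 → 1² + 0² = 1  — reached 1.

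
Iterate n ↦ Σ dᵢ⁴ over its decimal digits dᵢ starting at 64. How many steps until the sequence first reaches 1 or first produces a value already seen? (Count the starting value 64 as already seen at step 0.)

10

64 → 6⁴ + 4⁴ = 1552
1552 → 1⁴ + 5⁴ + 5⁴ + 2⁴ = 1267
1267 → 1⁴ + 2⁴ + 6⁴ + 7⁴ = 3714
3714 → 3⁴ + 7⁴ + 1⁴ + 4⁴ = 2739
2739 → 2⁴ + 7⁴ + 3⁴ + 9⁴ = 9059
9059 → 9⁴ + 0⁴ + 5⁴ + 9⁴ = 13747
13747 → 1⁴ + 3⁴ + 7⁴ + 4⁴ + 7⁴ = 5140
5140 → 5⁴ + 1⁴ + 4⁴ + 0⁴ = 882
882 → 8⁴ + 8⁴ + 2⁴ = 8208
8208 → 8⁴ + 2⁴ + 0⁴ + 8⁴ = 8208  — 8208 repeats.
That took 10 steps.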